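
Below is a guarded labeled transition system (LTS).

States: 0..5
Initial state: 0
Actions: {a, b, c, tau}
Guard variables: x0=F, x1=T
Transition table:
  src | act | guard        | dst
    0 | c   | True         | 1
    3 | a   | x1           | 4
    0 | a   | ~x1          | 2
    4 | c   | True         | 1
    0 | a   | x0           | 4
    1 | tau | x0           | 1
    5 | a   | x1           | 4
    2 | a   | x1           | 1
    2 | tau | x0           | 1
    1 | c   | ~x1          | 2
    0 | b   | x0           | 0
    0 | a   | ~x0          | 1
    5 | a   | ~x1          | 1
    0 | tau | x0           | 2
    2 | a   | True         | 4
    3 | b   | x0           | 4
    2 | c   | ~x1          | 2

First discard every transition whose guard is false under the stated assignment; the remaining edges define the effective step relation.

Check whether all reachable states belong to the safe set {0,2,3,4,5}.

Answer: INVARIANT VIOLATED at state 1

Analysis:
Safe = {0,2,3,4,5}
Reach set: {0,1}
  0: safe
  1: ✗ unsafe
reach 1 via c — violates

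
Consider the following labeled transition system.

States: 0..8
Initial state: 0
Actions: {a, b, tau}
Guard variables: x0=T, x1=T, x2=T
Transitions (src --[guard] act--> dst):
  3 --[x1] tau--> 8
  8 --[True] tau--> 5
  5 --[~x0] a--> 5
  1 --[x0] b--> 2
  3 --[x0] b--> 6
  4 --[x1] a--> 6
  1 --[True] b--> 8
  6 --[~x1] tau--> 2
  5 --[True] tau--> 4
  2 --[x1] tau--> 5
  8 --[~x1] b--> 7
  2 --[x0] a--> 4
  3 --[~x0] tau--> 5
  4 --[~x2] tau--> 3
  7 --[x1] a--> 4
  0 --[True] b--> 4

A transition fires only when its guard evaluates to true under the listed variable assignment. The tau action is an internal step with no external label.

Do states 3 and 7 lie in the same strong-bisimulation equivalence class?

Refine partition for ~:
  round 0: {{0,1,2,3,4,5,6,7,8}}
  round 1: {{0,1},{2},{3},{4,7},{5,8},{6}}
  round 2: {{0},{1},{2},{3},{4},{5},{6},{7},{8}}
stable after 3 split(s): 9 block(s)
[3]={3}  [7]={7}

Answer: NOT BISIMILAR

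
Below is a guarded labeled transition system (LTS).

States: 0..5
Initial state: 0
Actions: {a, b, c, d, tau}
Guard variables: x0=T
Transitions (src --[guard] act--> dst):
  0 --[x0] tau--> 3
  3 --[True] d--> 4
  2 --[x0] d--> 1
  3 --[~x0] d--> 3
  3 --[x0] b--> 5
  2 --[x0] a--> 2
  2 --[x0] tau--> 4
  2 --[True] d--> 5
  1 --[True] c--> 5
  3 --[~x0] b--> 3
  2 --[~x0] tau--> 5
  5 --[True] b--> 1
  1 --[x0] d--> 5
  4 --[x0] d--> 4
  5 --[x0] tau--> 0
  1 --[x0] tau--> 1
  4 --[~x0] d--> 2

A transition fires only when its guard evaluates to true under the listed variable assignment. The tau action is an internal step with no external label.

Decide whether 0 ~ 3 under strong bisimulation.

Refine partition for ~:
  P[0] = {{0,1,2,3,4,5}}
  P[1] = {{0},{1},{2},{3},{4},{5}}
6 equivalence class(es) (converged in 2)
[0]={0}  [3]={3}

Answer: NOT BISIMILAR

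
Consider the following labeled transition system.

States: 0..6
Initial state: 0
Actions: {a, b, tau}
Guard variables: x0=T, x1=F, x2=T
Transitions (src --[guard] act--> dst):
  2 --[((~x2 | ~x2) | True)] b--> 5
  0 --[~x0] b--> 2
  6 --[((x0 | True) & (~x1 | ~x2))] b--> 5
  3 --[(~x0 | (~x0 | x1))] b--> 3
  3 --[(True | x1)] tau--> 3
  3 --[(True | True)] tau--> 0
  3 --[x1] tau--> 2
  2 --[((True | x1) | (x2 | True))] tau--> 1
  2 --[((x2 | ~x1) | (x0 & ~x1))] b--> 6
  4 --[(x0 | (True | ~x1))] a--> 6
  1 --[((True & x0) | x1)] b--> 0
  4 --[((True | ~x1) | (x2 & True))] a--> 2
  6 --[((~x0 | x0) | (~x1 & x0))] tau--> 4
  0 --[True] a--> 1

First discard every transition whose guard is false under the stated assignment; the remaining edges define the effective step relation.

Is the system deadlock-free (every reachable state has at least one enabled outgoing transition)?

Reachable = {0,1}
  0: a→1  [1 out]
  1: b→0  [1 out]

Answer: DEADLOCK-FREE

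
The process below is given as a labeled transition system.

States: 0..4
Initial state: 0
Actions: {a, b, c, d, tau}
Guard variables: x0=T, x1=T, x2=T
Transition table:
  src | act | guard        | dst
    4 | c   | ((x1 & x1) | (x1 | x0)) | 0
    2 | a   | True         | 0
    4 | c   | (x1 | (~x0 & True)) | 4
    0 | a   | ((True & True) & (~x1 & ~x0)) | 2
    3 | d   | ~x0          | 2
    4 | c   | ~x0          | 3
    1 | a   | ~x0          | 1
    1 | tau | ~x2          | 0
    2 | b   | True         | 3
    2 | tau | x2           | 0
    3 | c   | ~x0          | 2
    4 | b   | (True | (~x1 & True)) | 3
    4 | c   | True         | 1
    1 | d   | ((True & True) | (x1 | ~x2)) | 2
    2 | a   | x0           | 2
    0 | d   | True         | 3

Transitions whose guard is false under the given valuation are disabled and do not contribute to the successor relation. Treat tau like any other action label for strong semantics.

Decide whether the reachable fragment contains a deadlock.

Reach set: {0,3}
  0: d→3  [1 out]
  3: ∅  [STUCK]
trace reaching 3: d

Answer: DEADLOCK at state 3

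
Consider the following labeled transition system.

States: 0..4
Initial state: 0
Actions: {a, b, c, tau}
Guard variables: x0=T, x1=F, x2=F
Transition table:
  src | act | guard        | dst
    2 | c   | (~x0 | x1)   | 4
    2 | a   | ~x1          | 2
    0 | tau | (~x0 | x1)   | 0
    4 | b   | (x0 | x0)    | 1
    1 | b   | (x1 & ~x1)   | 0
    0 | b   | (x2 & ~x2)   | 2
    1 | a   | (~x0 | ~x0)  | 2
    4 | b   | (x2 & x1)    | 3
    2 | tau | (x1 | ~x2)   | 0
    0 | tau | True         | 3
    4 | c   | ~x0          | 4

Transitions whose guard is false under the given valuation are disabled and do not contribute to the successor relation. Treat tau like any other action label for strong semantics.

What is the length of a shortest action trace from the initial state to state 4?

Layered search for 4:
  depth 0: {0}
  depth 1: {3}
4 never appears.

Answer: UNREACHABLE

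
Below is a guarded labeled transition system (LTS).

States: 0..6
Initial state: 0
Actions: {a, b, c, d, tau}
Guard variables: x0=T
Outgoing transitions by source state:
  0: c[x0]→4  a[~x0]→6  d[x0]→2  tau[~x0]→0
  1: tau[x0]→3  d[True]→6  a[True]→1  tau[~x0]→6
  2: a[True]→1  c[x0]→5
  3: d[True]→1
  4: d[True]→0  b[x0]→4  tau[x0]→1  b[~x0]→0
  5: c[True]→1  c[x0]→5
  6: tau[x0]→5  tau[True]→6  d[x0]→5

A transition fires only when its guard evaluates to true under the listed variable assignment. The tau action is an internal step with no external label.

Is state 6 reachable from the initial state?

Answer: REACHABLE

Working:
Guard filter leaves 16 enabled edge(s).
Layer 0: {0}
Layer 1: {2,4}  now seen {0,2,4}
Layer 2: {1,5}  now seen {0,1,2,4,5}
Layer 3: {3,6}  now seen {0,1,2,3,4,5,6}
Reach set: {0,1,2,3,4,5,6}
trace reaching 6: c·tau·d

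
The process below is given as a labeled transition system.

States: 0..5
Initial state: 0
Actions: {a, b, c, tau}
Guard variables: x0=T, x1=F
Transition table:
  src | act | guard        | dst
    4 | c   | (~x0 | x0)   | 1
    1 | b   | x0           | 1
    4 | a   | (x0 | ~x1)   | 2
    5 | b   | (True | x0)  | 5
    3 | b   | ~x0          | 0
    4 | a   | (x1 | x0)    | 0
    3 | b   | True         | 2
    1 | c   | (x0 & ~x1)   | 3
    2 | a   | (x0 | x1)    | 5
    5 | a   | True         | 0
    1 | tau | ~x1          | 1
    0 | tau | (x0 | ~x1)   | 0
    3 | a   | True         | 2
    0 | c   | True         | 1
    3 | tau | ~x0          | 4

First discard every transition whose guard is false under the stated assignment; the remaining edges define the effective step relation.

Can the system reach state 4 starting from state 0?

Answer: UNREACHABLE

Trace:
13 transition(s) survive guard evaluation.
L0 = {0}
L1 = {1}  cumulative {0,1}
L2 = {3}  cumulative {0,1,3}
L3 = {2}  cumulative {0,1,2,3}
L4 = {5}  cumulative {0,1,2,3,5}
R = {0,1,2,3,5}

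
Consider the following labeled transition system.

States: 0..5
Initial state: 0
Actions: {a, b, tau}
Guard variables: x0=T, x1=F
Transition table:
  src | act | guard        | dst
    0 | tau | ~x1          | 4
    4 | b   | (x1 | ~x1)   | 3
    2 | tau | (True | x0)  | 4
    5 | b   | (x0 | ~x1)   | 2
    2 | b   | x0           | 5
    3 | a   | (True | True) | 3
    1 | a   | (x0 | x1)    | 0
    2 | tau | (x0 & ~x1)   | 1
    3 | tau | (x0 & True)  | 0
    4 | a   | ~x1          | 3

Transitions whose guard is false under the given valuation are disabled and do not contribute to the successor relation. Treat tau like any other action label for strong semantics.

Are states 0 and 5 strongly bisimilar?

Bisimulation quotient by refinement:
  round 0: {{0,1,2,3,4,5}}
  round 1: {{0},{1},{2},{3},{4},{5}}
Fixed point at round 2; 6 class(es).
class of 0: {0}; class of 5: {5}

Answer: NOT BISIMILAR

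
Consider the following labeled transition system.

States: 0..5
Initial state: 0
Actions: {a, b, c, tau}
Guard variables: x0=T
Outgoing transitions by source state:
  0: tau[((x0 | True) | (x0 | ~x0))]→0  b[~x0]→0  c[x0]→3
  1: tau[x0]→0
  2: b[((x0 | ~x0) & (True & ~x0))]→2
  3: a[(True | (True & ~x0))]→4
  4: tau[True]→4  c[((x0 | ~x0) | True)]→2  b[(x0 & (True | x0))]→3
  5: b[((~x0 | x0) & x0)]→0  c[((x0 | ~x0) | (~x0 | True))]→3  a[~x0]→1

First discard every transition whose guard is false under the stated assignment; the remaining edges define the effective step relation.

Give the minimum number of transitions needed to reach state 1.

BFS to 1:
  Layer 0: {0}
  Layer 1: {3}
  Layer 2: {4}
  Layer 3: {2}
1 never appears.

Answer: UNREACHABLE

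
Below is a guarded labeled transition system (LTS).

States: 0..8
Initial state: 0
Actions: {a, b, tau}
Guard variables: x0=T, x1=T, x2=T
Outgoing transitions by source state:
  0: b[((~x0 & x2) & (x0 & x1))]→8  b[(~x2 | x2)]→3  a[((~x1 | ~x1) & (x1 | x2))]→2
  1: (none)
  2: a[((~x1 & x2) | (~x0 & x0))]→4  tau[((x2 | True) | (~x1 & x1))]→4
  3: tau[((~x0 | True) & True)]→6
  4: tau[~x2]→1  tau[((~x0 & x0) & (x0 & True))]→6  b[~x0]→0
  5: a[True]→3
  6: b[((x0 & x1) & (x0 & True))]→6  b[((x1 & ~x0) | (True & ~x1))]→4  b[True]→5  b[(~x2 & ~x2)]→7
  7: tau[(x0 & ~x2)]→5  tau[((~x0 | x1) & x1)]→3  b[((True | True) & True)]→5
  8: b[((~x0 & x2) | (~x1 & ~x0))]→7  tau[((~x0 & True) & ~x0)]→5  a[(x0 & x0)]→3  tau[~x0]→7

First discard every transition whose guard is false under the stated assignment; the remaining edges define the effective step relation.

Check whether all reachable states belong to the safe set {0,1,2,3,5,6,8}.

Answer: INVARIANT HOLDS

Working:
Allowed set {0,1,2,3,5,6,8}
R = {0,3,5,6}
  0: ✓
  3: ✓
  5: ✓
  6: ✓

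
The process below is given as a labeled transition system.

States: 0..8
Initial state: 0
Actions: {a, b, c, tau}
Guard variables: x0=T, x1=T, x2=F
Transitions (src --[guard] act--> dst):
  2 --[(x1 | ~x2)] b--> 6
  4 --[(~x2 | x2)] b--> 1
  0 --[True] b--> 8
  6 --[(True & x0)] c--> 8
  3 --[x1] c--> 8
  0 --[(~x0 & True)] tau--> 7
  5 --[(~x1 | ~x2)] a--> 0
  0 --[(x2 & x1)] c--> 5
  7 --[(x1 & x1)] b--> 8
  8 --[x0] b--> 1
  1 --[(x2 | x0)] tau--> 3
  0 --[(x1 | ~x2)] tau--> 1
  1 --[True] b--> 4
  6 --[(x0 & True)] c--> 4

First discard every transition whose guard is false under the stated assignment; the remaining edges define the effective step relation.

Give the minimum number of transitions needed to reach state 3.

Answer: 2

Analysis:
BFS to 3:
  L0 = {0}
  L1 = {1,8}
  L2 = {3,4}
first hit 3 at d=2 via tau·tau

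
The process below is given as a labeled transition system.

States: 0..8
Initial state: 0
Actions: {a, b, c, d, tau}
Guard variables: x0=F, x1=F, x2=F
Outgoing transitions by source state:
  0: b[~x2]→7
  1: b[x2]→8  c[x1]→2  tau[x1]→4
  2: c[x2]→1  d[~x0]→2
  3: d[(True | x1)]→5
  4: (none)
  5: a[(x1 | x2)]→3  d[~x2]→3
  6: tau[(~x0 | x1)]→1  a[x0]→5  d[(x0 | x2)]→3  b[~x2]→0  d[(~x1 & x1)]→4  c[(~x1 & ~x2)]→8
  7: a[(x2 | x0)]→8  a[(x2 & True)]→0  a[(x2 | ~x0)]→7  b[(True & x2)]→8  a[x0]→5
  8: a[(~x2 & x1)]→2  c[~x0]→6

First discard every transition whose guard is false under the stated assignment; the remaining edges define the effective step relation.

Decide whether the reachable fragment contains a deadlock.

Answer: DEADLOCK-FREE

Trace:
Reachable = {0,7}
  0: b→7  [deg 1]
  7: a→7  [deg 1]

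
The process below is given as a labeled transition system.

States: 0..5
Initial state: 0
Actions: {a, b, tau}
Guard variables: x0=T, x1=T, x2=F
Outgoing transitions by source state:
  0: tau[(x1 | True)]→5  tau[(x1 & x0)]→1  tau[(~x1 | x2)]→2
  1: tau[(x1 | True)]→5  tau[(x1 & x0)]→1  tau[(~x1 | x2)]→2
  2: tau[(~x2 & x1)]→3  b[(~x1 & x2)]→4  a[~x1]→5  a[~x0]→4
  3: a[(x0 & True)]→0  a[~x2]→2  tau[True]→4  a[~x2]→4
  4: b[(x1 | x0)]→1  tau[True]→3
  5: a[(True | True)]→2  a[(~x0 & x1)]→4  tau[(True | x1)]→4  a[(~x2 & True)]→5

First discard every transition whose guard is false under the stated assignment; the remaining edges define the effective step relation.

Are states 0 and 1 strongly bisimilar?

Bisimulation quotient by refinement:
  P[0] = {{0,1,2,3,4,5}}
  P[1] = {{0,1,2},{3,5},{4}}
  P[2] = {{0,1},{2},{3},{4},{5}}
stable after 3 split(s): 5 block(s)
class of 0: {0,1}; class of 1: {0,1}

Answer: BISIMILAR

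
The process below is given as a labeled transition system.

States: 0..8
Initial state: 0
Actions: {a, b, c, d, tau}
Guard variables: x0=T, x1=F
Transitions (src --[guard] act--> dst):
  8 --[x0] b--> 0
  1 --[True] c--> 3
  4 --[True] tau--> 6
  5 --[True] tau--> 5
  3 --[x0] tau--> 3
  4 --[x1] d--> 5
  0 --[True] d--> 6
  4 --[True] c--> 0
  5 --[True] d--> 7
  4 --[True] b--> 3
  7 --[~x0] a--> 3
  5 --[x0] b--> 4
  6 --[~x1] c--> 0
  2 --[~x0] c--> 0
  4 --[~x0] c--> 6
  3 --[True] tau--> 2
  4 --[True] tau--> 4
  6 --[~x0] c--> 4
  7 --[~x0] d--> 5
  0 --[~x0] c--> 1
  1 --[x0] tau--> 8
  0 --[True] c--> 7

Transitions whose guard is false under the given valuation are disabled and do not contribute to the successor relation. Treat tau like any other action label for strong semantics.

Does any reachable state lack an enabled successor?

Answer: DEADLOCK at state 7

Analysis:
Reach set: {0,6,7}
  0: c→7  d→6  [2 exit(s)]
  6: c→0  [1 exit(s)]
  7: ∅  [no exit]
Path to 7: c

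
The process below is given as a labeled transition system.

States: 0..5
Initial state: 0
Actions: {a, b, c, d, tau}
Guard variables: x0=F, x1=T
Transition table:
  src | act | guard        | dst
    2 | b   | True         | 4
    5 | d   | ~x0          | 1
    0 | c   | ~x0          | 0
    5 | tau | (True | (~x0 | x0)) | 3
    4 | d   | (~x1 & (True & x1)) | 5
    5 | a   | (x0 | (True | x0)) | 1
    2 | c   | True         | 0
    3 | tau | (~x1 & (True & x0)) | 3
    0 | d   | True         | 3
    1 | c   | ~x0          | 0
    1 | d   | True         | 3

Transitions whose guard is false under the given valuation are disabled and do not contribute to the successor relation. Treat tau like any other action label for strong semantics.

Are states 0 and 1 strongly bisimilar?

Answer: BISIMILAR

Trace:
Refine partition for ~:
  round 0: {{0,1,2,3,4,5}}
  round 1: {{0,1},{2},{3,4},{5}}
Fixed point at round 2; 4 class(es).
class of 0: {0,1}; class of 1: {0,1}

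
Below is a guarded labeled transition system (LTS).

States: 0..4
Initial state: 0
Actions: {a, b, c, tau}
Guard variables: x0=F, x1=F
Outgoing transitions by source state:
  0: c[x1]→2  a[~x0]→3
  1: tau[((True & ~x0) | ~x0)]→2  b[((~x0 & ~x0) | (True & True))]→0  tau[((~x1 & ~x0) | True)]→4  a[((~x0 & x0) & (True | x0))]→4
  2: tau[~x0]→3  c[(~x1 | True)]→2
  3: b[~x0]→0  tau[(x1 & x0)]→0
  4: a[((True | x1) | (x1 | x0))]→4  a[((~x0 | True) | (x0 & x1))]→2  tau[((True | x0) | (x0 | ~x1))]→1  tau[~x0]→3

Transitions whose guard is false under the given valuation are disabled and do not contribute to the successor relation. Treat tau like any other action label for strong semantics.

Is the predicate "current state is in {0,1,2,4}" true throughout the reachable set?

Answer: INVARIANT VIOLATED at state 3

Analysis:
Inv-set: {0,1,2,4}
R = {0,3}
  0: ok
  3: ✗ unsafe
counterexample path to 3: a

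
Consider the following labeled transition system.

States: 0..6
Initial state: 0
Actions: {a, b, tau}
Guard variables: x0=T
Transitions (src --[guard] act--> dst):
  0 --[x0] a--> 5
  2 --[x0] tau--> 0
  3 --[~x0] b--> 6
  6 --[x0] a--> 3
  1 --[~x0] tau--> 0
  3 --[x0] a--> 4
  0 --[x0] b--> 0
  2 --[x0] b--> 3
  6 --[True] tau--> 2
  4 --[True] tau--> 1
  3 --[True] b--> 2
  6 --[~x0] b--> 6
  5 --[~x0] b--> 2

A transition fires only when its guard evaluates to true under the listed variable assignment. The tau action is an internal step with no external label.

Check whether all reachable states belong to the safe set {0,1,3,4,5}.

Safe = {0,1,3,4,5}
R = {0,5}
  0: ✓
  5: ✓

Answer: INVARIANT HOLDS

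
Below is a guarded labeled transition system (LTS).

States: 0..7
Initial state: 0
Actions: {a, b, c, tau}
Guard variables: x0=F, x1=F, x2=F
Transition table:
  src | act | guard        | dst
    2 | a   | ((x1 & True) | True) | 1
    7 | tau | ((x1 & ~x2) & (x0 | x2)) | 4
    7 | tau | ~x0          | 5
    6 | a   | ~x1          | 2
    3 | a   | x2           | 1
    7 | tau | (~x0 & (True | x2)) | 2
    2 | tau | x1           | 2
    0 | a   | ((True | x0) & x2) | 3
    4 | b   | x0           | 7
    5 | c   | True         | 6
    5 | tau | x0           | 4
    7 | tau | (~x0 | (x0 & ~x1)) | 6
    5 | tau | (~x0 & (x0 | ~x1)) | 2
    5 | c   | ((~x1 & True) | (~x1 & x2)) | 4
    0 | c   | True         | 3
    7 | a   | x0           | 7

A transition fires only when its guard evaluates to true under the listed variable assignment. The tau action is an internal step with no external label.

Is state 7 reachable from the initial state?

Answer: UNREACHABLE

Trace:
After dropping false guards: 9 live edges.
Layer 0: {0}
Layer 1: {3}  total {0,3}
Reach set: {0,3}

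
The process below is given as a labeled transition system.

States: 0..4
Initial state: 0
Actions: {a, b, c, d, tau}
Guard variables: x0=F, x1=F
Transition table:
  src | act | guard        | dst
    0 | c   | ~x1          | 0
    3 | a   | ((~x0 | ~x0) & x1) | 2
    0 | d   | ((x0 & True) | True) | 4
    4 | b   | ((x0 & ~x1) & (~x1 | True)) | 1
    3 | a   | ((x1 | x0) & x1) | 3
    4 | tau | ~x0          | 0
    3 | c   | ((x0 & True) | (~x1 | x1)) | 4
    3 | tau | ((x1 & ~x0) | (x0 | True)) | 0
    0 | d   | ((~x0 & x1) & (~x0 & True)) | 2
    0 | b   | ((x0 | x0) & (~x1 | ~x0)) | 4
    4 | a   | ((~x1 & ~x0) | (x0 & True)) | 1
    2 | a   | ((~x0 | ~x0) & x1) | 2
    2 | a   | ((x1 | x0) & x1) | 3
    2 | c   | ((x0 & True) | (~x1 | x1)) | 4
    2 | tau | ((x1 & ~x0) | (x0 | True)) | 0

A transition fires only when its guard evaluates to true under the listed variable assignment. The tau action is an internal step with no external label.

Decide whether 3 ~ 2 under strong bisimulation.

Compute ~ classes (split until stable):
  P[0] = {{0,1,2,3,4}}
  P[1] = {{0},{1},{2,3},{4}}
stable after 2 split(s): 4 block(s)
3∈{2,3}, 2∈{2,3}

Answer: BISIMILAR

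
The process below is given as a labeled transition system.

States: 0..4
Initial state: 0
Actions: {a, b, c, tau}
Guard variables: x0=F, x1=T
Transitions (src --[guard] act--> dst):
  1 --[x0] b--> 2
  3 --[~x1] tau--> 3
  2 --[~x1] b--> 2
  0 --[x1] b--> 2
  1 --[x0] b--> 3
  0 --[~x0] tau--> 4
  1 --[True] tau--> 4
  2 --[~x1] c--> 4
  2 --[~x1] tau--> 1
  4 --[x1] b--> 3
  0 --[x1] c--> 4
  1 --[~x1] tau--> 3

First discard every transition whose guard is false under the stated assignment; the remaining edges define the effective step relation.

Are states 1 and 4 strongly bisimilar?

Answer: NOT BISIMILAR

Trace:
Bisimulation quotient by refinement:
  round 0: {{0,1,2,3,4}}
  round 1: {{0},{1},{2,3},{4}}
stable after 2 split(s): 4 block(s)
[1]={1}  [4]={4}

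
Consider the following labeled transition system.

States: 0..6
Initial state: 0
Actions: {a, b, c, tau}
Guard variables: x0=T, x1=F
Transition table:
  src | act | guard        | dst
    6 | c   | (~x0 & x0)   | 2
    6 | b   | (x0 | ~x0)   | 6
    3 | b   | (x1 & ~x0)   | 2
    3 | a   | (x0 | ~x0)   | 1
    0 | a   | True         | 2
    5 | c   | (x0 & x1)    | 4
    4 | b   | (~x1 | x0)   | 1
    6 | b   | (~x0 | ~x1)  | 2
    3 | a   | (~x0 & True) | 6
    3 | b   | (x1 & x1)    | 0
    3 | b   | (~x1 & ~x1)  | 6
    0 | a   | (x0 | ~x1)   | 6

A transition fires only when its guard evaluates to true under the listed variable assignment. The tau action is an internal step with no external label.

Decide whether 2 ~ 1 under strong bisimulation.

Answer: BISIMILAR

Trace:
Bisimulation quotient by refinement:
  P[0] = {{0,1,2,3,4,5,6}}
  P[1] = {{0},{1,2,5},{3},{4,6}}
  P[2] = {{0},{1,2,5},{3},{4},{6}}
stable after 3 split(s): 5 block(s)
class of 2: {1,2,5}; class of 1: {1,2,5}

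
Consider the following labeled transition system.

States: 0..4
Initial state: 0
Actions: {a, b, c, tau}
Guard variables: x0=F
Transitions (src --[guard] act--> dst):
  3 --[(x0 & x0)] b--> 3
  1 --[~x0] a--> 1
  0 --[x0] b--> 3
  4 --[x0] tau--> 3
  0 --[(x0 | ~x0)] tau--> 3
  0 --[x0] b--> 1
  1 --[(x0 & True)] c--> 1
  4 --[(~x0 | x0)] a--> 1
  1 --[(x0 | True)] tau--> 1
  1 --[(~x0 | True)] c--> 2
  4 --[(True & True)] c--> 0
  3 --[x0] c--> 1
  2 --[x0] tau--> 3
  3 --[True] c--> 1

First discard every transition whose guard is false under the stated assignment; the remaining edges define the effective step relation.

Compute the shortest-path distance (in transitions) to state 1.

Breadth-first toward 1:
  L0 = {0}
  L1 = {3}
  L2 = {1}
1 enters at depth 2; path tau·c

Answer: 2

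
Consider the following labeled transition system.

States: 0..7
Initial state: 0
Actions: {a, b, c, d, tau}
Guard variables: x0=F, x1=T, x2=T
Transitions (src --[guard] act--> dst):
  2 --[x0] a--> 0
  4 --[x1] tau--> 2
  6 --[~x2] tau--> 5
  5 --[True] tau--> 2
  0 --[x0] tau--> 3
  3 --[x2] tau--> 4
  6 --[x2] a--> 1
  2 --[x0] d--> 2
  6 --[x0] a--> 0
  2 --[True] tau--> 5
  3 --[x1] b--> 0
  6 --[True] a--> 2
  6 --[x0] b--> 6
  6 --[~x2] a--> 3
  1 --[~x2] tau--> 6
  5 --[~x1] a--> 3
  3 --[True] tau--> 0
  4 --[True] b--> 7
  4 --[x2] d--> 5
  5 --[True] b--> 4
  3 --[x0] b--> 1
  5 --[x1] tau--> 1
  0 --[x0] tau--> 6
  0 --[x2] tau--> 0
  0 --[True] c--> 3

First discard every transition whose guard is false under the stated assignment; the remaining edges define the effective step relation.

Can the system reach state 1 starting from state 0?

Answer: REACHABLE

Working:
Guard filter leaves 14 enabled edge(s).
depth 0: {0}
depth 1: {3}  cumulative {0,3}
depth 2: {4}  cumulative {0,3,4}
depth 3: {2,5,7}  cumulative {0,2,3,4,5,7}
depth 4: {1}  cumulative {0,1,2,3,4,5,7}
Reach set: {0,1,2,3,4,5,7}
Path to 1: c·tau·d·tau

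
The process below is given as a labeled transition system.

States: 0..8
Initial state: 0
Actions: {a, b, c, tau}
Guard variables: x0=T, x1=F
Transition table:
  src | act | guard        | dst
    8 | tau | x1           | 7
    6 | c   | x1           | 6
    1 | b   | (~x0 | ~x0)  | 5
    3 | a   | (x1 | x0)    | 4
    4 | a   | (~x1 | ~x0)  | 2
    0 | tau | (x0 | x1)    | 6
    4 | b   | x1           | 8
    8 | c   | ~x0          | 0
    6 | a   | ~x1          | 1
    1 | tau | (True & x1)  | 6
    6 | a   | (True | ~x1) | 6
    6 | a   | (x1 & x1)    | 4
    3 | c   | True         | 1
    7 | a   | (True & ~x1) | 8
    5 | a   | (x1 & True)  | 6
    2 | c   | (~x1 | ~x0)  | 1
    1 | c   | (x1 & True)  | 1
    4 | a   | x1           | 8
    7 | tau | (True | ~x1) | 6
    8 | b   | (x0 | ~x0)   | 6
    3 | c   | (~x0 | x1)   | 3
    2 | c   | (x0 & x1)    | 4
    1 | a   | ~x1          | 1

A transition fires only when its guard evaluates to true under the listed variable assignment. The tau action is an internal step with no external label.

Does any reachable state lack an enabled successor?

Reachable = {0,1,6}
  0: tau→6  [1 out]
  1: a→1  [1 out]
  6: a→1  a→6  [2 out]

Answer: DEADLOCK-FREE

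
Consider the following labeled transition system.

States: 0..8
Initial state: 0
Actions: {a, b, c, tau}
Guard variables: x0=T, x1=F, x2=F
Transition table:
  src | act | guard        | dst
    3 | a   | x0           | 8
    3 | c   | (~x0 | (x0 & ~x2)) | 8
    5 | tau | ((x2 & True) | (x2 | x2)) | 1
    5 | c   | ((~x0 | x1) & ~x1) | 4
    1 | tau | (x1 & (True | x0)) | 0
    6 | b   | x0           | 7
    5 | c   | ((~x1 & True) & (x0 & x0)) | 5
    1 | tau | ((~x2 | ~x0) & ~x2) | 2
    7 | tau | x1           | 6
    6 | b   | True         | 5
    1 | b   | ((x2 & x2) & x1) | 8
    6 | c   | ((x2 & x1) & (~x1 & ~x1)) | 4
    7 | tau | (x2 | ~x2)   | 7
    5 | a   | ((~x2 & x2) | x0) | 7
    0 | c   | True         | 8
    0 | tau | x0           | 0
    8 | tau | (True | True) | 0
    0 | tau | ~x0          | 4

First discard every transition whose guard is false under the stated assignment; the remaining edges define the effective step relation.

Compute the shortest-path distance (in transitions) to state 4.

Breadth-first toward 4:
  Layer 0: {0}
  Layer 1: {8}
4 never appears.

Answer: UNREACHABLE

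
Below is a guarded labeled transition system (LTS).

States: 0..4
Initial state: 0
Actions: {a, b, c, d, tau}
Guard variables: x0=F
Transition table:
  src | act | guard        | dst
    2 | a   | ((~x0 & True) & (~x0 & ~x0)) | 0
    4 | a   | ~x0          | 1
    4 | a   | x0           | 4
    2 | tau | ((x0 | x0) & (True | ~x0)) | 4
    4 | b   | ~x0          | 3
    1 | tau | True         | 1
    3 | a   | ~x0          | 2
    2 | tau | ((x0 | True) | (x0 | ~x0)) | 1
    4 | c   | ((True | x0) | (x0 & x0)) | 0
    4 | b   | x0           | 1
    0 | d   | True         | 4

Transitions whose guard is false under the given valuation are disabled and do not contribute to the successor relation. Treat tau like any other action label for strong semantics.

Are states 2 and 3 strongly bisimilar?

Answer: NOT BISIMILAR

Analysis:
Compute ~ classes (split until stable):
  π0 = {{0,1,2,3,4}}
  π1 = {{0},{1},{2},{3},{4}}
stable after 2 split(s): 5 block(s)
class of 2: {2}; class of 3: {3}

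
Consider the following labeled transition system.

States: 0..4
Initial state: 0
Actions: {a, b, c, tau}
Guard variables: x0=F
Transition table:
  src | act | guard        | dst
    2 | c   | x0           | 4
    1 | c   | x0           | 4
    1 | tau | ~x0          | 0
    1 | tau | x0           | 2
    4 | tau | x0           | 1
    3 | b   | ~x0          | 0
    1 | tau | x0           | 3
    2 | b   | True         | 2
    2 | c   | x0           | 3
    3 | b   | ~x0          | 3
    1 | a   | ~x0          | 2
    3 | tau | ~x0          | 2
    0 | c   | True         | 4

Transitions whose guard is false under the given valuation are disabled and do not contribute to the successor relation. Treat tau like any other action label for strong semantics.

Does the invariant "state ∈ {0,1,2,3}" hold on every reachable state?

Inv-set: {0,1,2,3}
Reach set: {0,4}
  0: ok
  4: ✗ unsafe
witness against invariant: c → 4

Answer: INVARIANT VIOLATED at state 4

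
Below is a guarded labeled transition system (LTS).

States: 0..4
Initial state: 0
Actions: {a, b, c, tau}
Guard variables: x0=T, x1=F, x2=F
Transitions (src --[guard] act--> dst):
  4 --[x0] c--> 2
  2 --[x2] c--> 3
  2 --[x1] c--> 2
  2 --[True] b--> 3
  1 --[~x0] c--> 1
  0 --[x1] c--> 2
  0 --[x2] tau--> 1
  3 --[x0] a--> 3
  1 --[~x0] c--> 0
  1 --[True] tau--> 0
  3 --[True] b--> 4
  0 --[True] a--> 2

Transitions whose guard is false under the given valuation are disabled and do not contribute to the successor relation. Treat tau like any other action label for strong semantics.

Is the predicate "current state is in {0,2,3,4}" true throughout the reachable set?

Answer: INVARIANT HOLDS

Analysis:
Inv-set: {0,2,3,4}
Reachable = {0,2,3,4}
  0: ✓
  2: ✓
  3: ✓
  4: ✓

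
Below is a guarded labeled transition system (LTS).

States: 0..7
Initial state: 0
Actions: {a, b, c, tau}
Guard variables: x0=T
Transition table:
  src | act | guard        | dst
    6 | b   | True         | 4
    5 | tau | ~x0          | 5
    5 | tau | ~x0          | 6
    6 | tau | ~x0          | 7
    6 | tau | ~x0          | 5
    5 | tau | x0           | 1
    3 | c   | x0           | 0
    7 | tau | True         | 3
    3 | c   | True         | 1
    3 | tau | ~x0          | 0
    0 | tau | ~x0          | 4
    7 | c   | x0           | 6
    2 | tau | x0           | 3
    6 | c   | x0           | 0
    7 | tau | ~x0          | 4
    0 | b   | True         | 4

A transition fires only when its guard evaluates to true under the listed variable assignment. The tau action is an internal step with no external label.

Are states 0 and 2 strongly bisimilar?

Bisimulation quotient by refinement:
  round 0: {{0,1,2,3,4,5,6,7}}
  round 1: {{0},{1,4},{2,5},{3},{6},{7}}
  round 2: {{0},{1,4},{2},{3},{5},{6},{7}}
stable after 3 split(s): 7 block(s)
[0]={0}  [2]={2}

Answer: NOT BISIMILAR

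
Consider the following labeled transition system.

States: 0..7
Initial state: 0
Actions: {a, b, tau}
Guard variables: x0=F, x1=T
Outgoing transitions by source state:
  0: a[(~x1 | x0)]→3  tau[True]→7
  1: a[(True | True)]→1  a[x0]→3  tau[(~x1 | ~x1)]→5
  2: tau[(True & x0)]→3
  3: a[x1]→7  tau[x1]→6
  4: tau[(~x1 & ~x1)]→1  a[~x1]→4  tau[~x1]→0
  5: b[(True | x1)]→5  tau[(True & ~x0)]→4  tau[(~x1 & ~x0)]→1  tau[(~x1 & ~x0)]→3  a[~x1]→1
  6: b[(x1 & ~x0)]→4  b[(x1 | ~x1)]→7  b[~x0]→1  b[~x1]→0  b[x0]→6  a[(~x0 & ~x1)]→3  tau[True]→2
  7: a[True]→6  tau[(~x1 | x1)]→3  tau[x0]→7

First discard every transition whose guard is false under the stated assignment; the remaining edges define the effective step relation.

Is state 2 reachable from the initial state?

12 transition(s) survive guard evaluation.
L0 = {0}
L1 = {7}  cumulative {0,7}
L2 = {3,6}  cumulative {0,3,6,7}
L3 = {1,2,4}  cumulative {0,1,2,3,4,6,7}
Reach set: {0,1,2,3,4,6,7}
witness 2: tau·a·tau

Answer: REACHABLE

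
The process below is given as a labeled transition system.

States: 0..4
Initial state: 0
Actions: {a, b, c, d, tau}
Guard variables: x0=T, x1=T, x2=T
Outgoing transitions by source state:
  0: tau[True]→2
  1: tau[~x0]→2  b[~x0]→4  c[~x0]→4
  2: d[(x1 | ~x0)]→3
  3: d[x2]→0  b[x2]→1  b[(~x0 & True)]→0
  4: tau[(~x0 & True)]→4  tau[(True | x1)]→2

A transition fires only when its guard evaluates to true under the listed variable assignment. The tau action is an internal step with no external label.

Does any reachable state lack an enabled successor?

Answer: DEADLOCK at state 1

Working:
Reachable = {0,1,2,3}
  0: tau→2  [deg 1]
  1: ∅  [STUCK]
  2: d→3  [deg 1]
  3: b→1  d→0  [deg 2]
trace reaching 1: tau·d·b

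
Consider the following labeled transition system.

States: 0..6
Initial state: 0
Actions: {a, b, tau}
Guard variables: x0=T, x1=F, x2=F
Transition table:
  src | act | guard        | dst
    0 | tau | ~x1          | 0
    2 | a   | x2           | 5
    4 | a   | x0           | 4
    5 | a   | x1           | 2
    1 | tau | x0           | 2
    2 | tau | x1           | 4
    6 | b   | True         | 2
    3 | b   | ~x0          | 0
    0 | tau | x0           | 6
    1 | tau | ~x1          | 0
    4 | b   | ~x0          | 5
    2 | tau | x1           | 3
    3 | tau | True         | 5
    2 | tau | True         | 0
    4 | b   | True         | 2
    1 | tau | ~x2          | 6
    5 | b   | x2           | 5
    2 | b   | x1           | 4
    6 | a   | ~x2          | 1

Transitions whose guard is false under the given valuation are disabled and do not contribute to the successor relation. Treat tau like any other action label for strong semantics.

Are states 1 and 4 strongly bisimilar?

Refine partition for ~:
  π0 = {{0,1,2,3,4,5,6}}
  π1 = {{0,1,2,3},{4,6},{5}}
  π2 = {{0,1},{2},{3},{4},{5},{6}}
  π3 = {{0},{1},{2},{3},{4},{5},{6}}
7 equivalence class(es) (converged in 4)
class of 1: {1}; class of 4: {4}

Answer: NOT BISIMILAR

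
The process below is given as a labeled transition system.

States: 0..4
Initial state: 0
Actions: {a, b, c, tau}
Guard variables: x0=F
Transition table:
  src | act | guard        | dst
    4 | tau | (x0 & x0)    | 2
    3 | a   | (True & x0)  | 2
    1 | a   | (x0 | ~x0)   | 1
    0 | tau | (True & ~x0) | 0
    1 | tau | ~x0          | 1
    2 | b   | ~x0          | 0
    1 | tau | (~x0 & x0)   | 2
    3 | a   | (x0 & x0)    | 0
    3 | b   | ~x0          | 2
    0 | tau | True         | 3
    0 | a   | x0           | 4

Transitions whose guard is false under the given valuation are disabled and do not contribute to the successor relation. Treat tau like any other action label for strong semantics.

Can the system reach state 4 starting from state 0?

After dropping false guards: 6 live edges.
depth 0: {0}
depth 1: {3}  now seen {0,3}
depth 2: {2}  now seen {0,2,3}
Reachable = {0,2,3}

Answer: UNREACHABLE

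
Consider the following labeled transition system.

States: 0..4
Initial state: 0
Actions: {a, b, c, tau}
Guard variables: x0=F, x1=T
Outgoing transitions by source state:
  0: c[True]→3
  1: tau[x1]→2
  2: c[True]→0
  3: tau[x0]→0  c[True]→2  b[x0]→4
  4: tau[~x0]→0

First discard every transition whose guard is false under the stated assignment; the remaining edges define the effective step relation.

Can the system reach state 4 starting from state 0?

Guard filter leaves 5 enabled edge(s).
L0 = {0}
L1 = {3}  cumulative {0,3}
L2 = {2}  cumulative {0,2,3}
Reach set: {0,2,3}

Answer: UNREACHABLE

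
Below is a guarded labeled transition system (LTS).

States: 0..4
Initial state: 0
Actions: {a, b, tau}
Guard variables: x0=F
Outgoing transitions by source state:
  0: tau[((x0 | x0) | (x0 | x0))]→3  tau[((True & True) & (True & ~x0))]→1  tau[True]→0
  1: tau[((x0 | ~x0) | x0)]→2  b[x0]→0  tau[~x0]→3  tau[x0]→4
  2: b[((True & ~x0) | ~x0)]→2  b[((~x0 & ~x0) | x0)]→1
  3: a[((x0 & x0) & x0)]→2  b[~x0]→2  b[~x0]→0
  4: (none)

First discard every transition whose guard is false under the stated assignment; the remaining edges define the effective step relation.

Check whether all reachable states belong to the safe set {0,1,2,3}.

Answer: INVARIANT HOLDS

Trace:
Allowed set {0,1,2,3}
Reach set: {0,1,2,3}
  0: ok
  1: ok
  2: ok
  3: ok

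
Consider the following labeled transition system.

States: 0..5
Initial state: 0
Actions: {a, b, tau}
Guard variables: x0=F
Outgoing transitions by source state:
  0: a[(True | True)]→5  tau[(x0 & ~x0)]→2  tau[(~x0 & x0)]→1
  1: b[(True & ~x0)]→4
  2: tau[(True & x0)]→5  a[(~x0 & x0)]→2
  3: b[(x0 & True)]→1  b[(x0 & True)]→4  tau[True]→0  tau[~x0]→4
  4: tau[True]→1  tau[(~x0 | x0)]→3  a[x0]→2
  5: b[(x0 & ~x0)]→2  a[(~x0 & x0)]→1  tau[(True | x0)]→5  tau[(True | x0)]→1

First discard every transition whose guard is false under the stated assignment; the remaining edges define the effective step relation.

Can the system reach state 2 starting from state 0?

Answer: UNREACHABLE

Trace:
After dropping false guards: 8 live edges.
Layer 0: {0}
Layer 1: {5}  now seen {0,5}
Layer 2: {1}  now seen {0,1,5}
Layer 3: {4}  now seen {0,1,4,5}
Layer 4: {3}  now seen {0,1,3,4,5}
Reachable = {0,1,3,4,5}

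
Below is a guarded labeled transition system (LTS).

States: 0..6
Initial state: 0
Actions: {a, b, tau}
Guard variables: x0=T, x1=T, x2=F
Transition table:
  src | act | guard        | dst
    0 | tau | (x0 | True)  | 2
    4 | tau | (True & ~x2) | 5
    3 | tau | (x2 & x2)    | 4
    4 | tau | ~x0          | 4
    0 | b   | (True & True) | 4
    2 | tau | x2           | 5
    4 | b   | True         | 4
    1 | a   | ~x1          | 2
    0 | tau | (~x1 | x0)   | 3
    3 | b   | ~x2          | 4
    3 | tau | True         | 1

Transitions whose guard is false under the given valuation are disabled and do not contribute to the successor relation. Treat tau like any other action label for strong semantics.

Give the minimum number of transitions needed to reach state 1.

Answer: 2

Analysis:
Breadth-first toward 1:
  depth 0: {0}
  depth 1: {2,3,4}
  depth 2: {1,5}
depth(1)=2, e.g. tau·tau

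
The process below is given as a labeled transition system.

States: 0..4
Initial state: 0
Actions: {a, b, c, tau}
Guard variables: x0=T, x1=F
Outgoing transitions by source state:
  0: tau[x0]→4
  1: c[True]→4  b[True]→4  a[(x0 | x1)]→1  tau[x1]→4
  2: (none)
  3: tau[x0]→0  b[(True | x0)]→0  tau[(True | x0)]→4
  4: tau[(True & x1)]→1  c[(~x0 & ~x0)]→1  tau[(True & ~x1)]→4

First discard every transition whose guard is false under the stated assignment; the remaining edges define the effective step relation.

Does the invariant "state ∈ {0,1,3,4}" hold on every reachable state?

Safe = {0,1,3,4}
R = {0,4}
  0: safe
  4: safe

Answer: INVARIANT HOLDS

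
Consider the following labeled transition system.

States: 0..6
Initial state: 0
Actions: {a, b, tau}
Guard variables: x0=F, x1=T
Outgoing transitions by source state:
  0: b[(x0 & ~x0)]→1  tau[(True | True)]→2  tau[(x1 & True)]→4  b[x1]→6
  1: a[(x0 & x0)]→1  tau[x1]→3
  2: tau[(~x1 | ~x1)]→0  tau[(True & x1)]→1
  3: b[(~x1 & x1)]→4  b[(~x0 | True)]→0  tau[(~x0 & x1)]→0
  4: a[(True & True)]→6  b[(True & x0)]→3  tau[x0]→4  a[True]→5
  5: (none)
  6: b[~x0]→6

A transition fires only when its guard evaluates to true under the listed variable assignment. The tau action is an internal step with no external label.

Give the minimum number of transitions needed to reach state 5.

Layered search for 5:
  Layer 0: {0}
  Layer 1: {2,4,6}
  Layer 2: {1,5}
first hit 5 at d=2 via tau·a

Answer: 2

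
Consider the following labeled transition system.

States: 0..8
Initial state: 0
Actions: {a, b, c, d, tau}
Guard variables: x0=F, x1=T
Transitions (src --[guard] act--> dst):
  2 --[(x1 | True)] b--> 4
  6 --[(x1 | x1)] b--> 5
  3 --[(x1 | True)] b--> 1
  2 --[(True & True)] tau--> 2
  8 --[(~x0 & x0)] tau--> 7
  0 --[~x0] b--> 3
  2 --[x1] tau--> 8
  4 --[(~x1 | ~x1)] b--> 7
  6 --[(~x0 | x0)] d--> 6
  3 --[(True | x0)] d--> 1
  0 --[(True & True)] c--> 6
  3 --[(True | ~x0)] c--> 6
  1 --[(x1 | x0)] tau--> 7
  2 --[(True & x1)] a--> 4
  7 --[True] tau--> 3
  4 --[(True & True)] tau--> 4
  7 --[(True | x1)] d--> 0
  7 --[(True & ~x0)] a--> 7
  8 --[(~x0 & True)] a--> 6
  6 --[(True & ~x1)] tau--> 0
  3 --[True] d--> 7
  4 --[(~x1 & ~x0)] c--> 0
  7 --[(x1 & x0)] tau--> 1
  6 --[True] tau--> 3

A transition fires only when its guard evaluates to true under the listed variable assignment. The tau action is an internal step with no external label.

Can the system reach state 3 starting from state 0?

Guard filter leaves 19 enabled edge(s).
depth 0: {0}
depth 1: {3,6}  now seen {0,3,6}
depth 2: {1,5,7}  now seen {0,1,3,5,6,7}
Reach set: {0,1,3,5,6,7}
Path to 3: b

Answer: REACHABLE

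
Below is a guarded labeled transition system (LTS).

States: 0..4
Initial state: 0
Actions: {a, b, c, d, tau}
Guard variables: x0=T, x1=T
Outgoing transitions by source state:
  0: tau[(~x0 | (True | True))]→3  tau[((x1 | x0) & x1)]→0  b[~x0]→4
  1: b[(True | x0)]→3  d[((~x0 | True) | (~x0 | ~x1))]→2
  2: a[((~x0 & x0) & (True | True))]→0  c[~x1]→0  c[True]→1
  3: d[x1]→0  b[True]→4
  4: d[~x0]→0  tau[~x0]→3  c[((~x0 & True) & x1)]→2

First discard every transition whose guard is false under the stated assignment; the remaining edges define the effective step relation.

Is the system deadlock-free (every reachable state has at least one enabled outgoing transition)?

Reach set: {0,3,4}
  0: tau→0  tau→3  [2 exit(s)]
  3: b→4  d→0  [2 exit(s)]
  4: ∅  [STUCK]
Path to 4: tau·b

Answer: DEADLOCK at state 4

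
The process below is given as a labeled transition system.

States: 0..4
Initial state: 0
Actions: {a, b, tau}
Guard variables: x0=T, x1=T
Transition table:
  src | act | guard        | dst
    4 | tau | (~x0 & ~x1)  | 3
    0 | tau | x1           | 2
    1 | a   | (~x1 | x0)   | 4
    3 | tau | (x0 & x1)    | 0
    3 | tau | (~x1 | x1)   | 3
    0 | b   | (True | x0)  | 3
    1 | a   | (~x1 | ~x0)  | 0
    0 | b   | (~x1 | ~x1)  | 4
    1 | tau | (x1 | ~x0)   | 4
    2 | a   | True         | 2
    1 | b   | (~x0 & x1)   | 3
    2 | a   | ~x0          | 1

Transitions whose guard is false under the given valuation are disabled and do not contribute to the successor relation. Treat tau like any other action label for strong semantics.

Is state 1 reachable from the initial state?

Guard filter leaves 7 enabled edge(s).
depth 0: {0}
depth 1: {2,3}  now seen {0,2,3}
Reachable = {0,2,3}

Answer: UNREACHABLE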